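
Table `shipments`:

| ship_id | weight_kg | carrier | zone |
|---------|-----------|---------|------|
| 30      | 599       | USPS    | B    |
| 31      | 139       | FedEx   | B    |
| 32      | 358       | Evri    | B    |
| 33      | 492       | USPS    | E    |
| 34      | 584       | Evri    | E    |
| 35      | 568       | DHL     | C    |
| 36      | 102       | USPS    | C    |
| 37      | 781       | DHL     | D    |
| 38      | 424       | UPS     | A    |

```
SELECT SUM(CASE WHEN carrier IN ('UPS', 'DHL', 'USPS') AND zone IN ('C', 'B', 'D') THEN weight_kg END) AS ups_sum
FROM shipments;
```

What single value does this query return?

ship_id=30: ✓ → 599
ship_id=31: ✗
ship_id=32: ✗
ship_id=33: ✗
ship_id=34: ✗
ship_id=35: ✓ → 568
ship_id=36: ✓ → 102
ship_id=37: ✓ → 781
ship_id=38: ✗
ups_sum = 599 + 568 + 102 + 781 = 2050

2050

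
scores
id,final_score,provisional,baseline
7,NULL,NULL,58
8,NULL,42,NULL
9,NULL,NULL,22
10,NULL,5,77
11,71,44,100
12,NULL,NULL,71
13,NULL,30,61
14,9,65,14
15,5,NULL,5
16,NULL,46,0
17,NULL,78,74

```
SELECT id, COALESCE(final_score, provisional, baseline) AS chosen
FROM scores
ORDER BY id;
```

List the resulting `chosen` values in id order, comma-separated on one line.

58, 42, 22, 5, 71, 71, 30, 9, 5, 46, 78

id=7: final_score=NULL, provisional=NULL, baseline=58 → 58
id=8: final_score=NULL, provisional=42 → 42
id=9: final_score=NULL, provisional=NULL, baseline=22 → 22
id=10: final_score=NULL, provisional=5 → 5
id=11: final_score=71 → 71
id=12: final_score=NULL, provisional=NULL, baseline=71 → 71
id=13: final_score=NULL, provisional=30 → 30
id=14: final_score=9 → 9
id=15: final_score=5 → 5
id=16: final_score=NULL, provisional=46 → 46
id=17: final_score=NULL, provisional=78 → 78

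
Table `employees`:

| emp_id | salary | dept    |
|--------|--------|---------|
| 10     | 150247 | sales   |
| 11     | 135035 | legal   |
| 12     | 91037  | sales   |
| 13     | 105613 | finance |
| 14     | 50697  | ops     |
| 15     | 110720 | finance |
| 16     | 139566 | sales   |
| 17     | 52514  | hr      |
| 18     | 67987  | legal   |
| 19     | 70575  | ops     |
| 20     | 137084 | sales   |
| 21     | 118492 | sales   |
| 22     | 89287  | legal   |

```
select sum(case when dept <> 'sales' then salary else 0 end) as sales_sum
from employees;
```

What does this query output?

emp_id=10: ✗
emp_id=11: ✓ → 135035
emp_id=12: ✗
emp_id=13: ✓ → 105613
emp_id=14: ✓ → 50697
emp_id=15: ✓ → 110720
emp_id=16: ✗
emp_id=17: ✓ → 52514
emp_id=18: ✓ → 67987
emp_id=19: ✓ → 70575
emp_id=20: ✗
emp_id=21: ✗
emp_id=22: ✓ → 89287
sales_sum = 135035 + 105613 + 50697 + 110720 + 52514 + 67987 + 70575 + 89287 = 682428

682428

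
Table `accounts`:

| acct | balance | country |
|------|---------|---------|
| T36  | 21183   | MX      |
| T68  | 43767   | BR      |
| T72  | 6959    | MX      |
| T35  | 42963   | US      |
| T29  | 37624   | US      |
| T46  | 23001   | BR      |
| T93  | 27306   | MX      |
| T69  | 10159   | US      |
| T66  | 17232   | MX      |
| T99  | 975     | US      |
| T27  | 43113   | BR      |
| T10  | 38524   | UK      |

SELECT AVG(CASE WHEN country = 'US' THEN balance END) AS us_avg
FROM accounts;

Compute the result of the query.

22930.25

acct=T36: ✗
acct=T68: ✗
acct=T72: ✗
acct=T35: ✓ → 42963
acct=T29: ✓ → 37624
acct=T46: ✗
acct=T93: ✗
acct=T69: ✓ → 10159
acct=T66: ✗
acct=T99: ✓ → 975
acct=T27: ✗
acct=T10: ✗
us_avg = (42963 + 37624 + 10159 + 975) / 4 = 22930.25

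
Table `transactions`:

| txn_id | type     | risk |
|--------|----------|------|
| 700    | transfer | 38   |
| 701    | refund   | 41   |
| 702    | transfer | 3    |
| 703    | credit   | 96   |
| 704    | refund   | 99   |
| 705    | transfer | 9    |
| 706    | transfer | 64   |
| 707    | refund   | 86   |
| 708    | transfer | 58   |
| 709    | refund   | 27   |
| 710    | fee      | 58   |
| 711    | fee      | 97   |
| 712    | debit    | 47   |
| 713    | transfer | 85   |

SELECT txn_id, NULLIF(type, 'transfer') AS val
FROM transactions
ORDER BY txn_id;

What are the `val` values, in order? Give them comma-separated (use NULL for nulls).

NULL, refund, NULL, credit, refund, NULL, NULL, refund, NULL, refund, fee, fee, debit, NULL

txn_id=700: type=transfer vs transfer: equal → NULL
txn_id=701: type=refund vs transfer: differ → refund
txn_id=702: type=transfer vs transfer: equal → NULL
txn_id=703: type=credit vs transfer: differ → credit
txn_id=704: type=refund vs transfer: differ → refund
txn_id=705: type=transfer vs transfer: equal → NULL
txn_id=706: type=transfer vs transfer: equal → NULL
txn_id=707: type=refund vs transfer: differ → refund
txn_id=708: type=transfer vs transfer: equal → NULL
txn_id=709: type=refund vs transfer: differ → refund
txn_id=710: type=fee vs transfer: differ → fee
txn_id=711: type=fee vs transfer: differ → fee
txn_id=712: type=debit vs transfer: differ → debit
txn_id=713: type=transfer vs transfer: equal → NULL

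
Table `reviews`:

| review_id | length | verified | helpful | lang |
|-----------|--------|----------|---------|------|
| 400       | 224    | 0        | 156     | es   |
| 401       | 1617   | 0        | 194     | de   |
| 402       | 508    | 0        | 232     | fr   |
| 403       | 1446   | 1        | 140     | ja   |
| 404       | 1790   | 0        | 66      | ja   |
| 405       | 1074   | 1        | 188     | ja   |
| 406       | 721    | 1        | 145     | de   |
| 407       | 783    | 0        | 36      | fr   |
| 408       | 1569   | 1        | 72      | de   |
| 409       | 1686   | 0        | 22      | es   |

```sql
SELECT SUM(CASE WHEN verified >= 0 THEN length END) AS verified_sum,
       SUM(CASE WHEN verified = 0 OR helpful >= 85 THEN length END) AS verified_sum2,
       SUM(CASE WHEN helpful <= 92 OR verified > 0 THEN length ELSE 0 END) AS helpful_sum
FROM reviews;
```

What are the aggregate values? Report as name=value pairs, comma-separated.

[verified_sum: verified >= 0]
review_id=400: ✓ → 224
review_id=401: ✓ → 1617
review_id=402: ✓ → 508
review_id=403: ✓ → 1446
review_id=404: ✓ → 1790
review_id=405: ✓ → 1074
review_id=406: ✓ → 721
review_id=407: ✓ → 783
review_id=408: ✓ → 1569
review_id=409: ✓ → 1686
verified_sum = 224 + 1617 + 508 + 1446 + 1790 + 1074 + 721 + 783 + 1569 + 1686 = 11418
—
[verified_sum2: verified = 0 OR helpful >= 85]
review_id=400: ✓ → 224
review_id=401: ✓ → 1617
review_id=402: ✓ → 508
review_id=403: ✓ → 1446
review_id=404: ✓ → 1790
review_id=405: ✓ → 1074
review_id=406: ✓ → 721
review_id=407: ✓ → 783
review_id=408: ✗
review_id=409: ✓ → 1686
verified_sum2 = 224 + 1617 + 508 + 1446 + 1790 + 1074 + 721 + 783 + 1686 = 9849
—
[helpful_sum: helpful <= 92 OR verified > 0]
review_id=400: ✗
review_id=401: ✗
review_id=402: ✗
review_id=403: ✓ → 1446
review_id=404: ✓ → 1790
review_id=405: ✓ → 1074
review_id=406: ✓ → 721
review_id=407: ✓ → 783
review_id=408: ✓ → 1569
review_id=409: ✓ → 1686
helpful_sum = 1446 + 1790 + 1074 + 721 + 783 + 1569 + 1686 = 9069

verified_sum=11418, verified_sum2=9849, helpful_sum=9069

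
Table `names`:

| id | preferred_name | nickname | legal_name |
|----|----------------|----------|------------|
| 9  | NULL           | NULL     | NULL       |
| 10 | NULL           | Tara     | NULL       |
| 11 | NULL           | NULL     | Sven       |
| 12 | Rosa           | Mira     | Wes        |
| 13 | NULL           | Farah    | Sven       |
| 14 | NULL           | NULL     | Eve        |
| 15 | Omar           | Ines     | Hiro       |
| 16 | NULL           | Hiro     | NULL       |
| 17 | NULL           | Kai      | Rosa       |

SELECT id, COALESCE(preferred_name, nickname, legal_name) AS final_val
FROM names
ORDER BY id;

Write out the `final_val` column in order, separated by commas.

NULL, Tara, Sven, Rosa, Farah, Eve, Omar, Hiro, Kai

id=9: preferred_name=NULL, nickname=NULL, legal_name=NULL (all NULL) → NULL
id=10: preferred_name=NULL, nickname=Tara → Tara
id=11: preferred_name=NULL, nickname=NULL, legal_name=Sven → Sven
id=12: preferred_name=Rosa → Rosa
id=13: preferred_name=NULL, nickname=Farah → Farah
id=14: preferred_name=NULL, nickname=NULL, legal_name=Eve → Eve
id=15: preferred_name=Omar → Omar
id=16: preferred_name=NULL, nickname=Hiro → Hiro
id=17: preferred_name=NULL, nickname=Kai → Kai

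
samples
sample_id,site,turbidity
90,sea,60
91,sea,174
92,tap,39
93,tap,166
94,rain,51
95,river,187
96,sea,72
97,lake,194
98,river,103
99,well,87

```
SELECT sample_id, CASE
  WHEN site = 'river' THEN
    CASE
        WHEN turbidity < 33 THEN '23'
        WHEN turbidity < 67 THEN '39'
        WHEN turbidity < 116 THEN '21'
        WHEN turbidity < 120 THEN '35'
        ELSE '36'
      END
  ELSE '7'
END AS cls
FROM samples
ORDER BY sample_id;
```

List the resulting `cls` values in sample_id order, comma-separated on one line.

sample_id=90: site='sea' → outer ELSE → 7
sample_id=91: site='sea' → outer ELSE → 7
sample_id=92: site='tap' → outer ELSE → 7
sample_id=93: site='tap' → outer ELSE → 7
sample_id=94: site='rain' → outer ELSE → 7
sample_id=95: site='river' → inner[ELSE] → 36
sample_id=96: site='sea' → outer ELSE → 7
sample_id=97: site='lake' → outer ELSE → 7
sample_id=98: site='river' → inner[turbidity < 116] → 21
sample_id=99: site='well' → outer ELSE → 7

7, 7, 7, 7, 7, 36, 7, 7, 21, 7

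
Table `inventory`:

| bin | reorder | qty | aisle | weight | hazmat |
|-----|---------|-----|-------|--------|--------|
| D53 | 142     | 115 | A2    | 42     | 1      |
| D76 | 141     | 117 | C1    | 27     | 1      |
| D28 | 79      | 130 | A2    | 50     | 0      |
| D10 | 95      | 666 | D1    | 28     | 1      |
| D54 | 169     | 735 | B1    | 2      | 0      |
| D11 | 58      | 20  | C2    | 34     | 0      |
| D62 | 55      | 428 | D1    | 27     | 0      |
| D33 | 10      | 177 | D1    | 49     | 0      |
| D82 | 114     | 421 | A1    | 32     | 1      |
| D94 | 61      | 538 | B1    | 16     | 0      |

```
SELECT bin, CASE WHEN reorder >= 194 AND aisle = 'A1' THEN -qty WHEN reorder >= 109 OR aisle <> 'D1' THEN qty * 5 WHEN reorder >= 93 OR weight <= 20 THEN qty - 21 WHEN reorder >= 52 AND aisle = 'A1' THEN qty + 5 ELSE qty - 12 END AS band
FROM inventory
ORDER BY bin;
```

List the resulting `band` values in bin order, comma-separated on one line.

bin=D10: reorder >= 93 OR weight <= 20 → 645
bin=D11: reorder >= 109 OR aisle <> 'D1' → 100
bin=D28: reorder >= 109 OR aisle <> 'D1' → 650
bin=D33: ELSE → 165
bin=D53: reorder >= 109 OR aisle <> 'D1' → 575
bin=D54: reorder >= 109 OR aisle <> 'D1' → 3675
bin=D62: ELSE → 416
bin=D76: reorder >= 109 OR aisle <> 'D1' → 585
bin=D82: reorder >= 109 OR aisle <> 'D1' → 2105
bin=D94: reorder >= 109 OR aisle <> 'D1' → 2690

645, 100, 650, 165, 575, 3675, 416, 585, 2105, 2690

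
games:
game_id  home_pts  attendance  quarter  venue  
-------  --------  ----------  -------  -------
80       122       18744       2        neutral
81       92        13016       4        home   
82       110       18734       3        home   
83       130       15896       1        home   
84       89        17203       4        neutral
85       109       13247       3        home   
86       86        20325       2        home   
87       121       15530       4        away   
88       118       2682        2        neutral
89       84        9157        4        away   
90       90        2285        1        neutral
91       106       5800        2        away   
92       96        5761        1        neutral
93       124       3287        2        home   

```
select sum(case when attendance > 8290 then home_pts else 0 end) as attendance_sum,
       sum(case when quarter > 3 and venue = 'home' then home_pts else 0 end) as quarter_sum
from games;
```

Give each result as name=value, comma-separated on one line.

[attendance_sum: attendance > 8290]
game_id=80: ✓ → 122
game_id=81: ✓ → 92
game_id=82: ✓ → 110
game_id=83: ✓ → 130
game_id=84: ✓ → 89
game_id=85: ✓ → 109
game_id=86: ✓ → 86
game_id=87: ✓ → 121
game_id=88: ✗
game_id=89: ✓ → 84
game_id=90: ✗
game_id=91: ✗
game_id=92: ✗
game_id=93: ✗
attendance_sum = 122 + 92 + 110 + 130 + 89 + 109 + 86 + 121 + 84 = 943
—
[quarter_sum: quarter > 3 and venue = 'home']
game_id=80: ✗
game_id=81: ✓ → 92
game_id=82: ✗
game_id=83: ✗
game_id=84: ✗
game_id=85: ✗
game_id=86: ✗
game_id=87: ✗
game_id=88: ✗
game_id=89: ✗
game_id=90: ✗
game_id=91: ✗
game_id=92: ✗
game_id=93: ✗
quarter_sum = 92

attendance_sum=943, quarter_sum=92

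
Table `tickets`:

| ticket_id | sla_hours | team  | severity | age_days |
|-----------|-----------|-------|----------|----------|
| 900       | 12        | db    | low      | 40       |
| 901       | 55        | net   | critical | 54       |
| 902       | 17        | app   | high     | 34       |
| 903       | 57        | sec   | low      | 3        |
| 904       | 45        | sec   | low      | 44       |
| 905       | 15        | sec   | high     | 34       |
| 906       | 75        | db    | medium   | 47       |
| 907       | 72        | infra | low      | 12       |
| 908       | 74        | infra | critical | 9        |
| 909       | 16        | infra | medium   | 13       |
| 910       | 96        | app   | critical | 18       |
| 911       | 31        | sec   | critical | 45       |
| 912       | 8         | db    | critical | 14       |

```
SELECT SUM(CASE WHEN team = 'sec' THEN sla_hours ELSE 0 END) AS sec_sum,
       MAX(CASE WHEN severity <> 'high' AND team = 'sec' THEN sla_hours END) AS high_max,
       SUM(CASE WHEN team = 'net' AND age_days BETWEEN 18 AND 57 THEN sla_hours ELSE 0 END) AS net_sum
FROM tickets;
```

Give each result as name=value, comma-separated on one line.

[sec_sum: team = 'sec']
ticket_id=900: ✗
ticket_id=901: ✗
ticket_id=902: ✗
ticket_id=903: ✓ → 57
ticket_id=904: ✓ → 45
ticket_id=905: ✓ → 15
ticket_id=906: ✗
ticket_id=907: ✗
ticket_id=908: ✗
ticket_id=909: ✗
ticket_id=910: ✗
ticket_id=911: ✓ → 31
ticket_id=912: ✗
sec_sum = 57 + 45 + 15 + 31 = 148
—
[high_max: severity <> 'high' AND team = 'sec']
ticket_id=900: ✗
ticket_id=901: ✗
ticket_id=902: ✗
ticket_id=903: ✓ → 57
ticket_id=904: ✓ → 45
ticket_id=905: ✗
ticket_id=906: ✗
ticket_id=907: ✗
ticket_id=908: ✗
ticket_id=909: ✗
ticket_id=910: ✗
ticket_id=911: ✓ → 31
ticket_id=912: ✗
high_max = MAX(57, 45, 31) = 57
—
[net_sum: team = 'net' AND age_days BETWEEN 18 AND 57]
ticket_id=900: ✗
ticket_id=901: ✓ → 55
ticket_id=902: ✗
ticket_id=903: ✗
ticket_id=904: ✗
ticket_id=905: ✗
ticket_id=906: ✗
ticket_id=907: ✗
ticket_id=908: ✗
ticket_id=909: ✗
ticket_id=910: ✗
ticket_id=911: ✗
ticket_id=912: ✗
net_sum = 55

sec_sum=148, high_max=57, net_sum=55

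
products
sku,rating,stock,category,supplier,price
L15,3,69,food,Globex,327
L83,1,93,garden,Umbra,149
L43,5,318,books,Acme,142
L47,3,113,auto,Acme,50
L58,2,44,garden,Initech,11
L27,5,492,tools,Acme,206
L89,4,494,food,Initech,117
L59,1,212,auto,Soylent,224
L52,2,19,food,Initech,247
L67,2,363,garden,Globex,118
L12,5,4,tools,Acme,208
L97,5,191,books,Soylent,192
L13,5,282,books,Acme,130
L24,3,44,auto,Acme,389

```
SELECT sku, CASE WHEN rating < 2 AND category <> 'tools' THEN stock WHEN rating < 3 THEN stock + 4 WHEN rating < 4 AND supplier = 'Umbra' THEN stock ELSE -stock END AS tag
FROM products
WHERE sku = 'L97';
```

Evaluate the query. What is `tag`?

-191

sku = L97: rating=5, stock=191, category=books, supplier=Soylent, price=192.
rating < 2 AND category <> 'tools' → false
rating < 3 → false
rating < 4 AND supplier = 'Umbra' → false
No prior WHEN matched → ELSE → -191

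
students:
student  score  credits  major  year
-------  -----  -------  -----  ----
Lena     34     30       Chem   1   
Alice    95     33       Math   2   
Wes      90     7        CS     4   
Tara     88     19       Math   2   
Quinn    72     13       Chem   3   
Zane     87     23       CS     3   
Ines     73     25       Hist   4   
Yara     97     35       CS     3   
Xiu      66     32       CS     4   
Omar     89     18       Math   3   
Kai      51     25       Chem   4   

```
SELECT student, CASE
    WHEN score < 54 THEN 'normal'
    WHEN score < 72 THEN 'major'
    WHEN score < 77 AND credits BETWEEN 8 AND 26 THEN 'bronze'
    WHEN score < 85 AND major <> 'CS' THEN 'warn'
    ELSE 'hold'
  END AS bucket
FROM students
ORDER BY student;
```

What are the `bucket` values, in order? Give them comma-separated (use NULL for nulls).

student=Alice: ELSE → hold
student=Ines: score < 77 AND credits BETWEEN 8 AND 26 → bronze
student=Kai: score < 54 → normal
student=Lena: score < 54 → normal
student=Omar: ELSE → hold
student=Quinn: score < 77 AND credits BETWEEN 8 AND 26 → bronze
student=Tara: ELSE → hold
student=Wes: ELSE → hold
student=Xiu: score < 72 → major
student=Yara: ELSE → hold
student=Zane: ELSE → hold

hold, bronze, normal, normal, hold, bronze, hold, hold, major, hold, hold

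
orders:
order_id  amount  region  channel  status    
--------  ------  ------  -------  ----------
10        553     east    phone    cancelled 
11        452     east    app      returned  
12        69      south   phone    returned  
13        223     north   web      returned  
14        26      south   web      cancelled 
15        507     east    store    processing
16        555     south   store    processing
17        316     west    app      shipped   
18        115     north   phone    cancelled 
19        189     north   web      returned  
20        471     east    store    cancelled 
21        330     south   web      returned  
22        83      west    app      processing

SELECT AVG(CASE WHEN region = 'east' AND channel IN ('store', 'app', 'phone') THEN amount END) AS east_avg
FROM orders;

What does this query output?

495.75

order_id=10: ✓ → 553
order_id=11: ✓ → 452
order_id=12: ✗
order_id=13: ✗
order_id=14: ✗
order_id=15: ✓ → 507
order_id=16: ✗
order_id=17: ✗
order_id=18: ✗
order_id=19: ✗
order_id=20: ✓ → 471
order_id=21: ✗
order_id=22: ✗
east_avg = (553 + 452 + 507 + 471) / 4 = 495.75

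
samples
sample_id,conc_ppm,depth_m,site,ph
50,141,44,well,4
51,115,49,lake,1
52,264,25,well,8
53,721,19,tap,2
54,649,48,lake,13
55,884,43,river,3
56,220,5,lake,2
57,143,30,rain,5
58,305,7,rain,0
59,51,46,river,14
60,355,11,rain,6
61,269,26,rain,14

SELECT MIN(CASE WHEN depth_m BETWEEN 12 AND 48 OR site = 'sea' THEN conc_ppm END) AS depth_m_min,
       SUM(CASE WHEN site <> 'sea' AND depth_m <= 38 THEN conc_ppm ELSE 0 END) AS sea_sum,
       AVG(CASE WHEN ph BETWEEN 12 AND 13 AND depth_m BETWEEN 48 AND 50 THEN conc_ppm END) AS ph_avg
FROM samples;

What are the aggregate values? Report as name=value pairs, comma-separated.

[depth_m_min: depth_m BETWEEN 12 AND 48 OR site = 'sea']
sample_id=50: ✓ → 141
sample_id=51: ✗
sample_id=52: ✓ → 264
sample_id=53: ✓ → 721
sample_id=54: ✓ → 649
sample_id=55: ✓ → 884
sample_id=56: ✗
sample_id=57: ✓ → 143
sample_id=58: ✗
sample_id=59: ✓ → 51
sample_id=60: ✗
sample_id=61: ✓ → 269
depth_m_min = MIN(141, 264, 721, 649, 884, 143, 51, 269) = 51
—
[sea_sum: site <> 'sea' AND depth_m <= 38]
sample_id=50: ✗
sample_id=51: ✗
sample_id=52: ✓ → 264
sample_id=53: ✓ → 721
sample_id=54: ✗
sample_id=55: ✗
sample_id=56: ✓ → 220
sample_id=57: ✓ → 143
sample_id=58: ✓ → 305
sample_id=59: ✗
sample_id=60: ✓ → 355
sample_id=61: ✓ → 269
sea_sum = 264 + 721 + 220 + 143 + 305 + 355 + 269 = 2277
—
[ph_avg: ph BETWEEN 12 AND 13 AND depth_m BETWEEN 48 AND 50]
sample_id=50: ✗
sample_id=51: ✗
sample_id=52: ✗
sample_id=53: ✗
sample_id=54: ✓ → 649
sample_id=55: ✗
sample_id=56: ✗
sample_id=57: ✗
sample_id=58: ✗
sample_id=59: ✗
sample_id=60: ✗
sample_id=61: ✗
ph_avg = 649

depth_m_min=51, sea_sum=2277, ph_avg=649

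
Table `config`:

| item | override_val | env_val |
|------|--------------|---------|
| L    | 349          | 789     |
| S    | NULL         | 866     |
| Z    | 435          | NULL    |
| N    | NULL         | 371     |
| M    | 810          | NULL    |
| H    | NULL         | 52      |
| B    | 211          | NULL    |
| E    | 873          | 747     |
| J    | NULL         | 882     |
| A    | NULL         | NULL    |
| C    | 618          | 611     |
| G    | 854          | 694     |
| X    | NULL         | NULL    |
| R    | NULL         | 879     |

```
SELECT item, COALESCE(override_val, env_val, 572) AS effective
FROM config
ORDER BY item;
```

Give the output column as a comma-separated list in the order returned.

572, 211, 618, 873, 854, 52, 882, 349, 810, 371, 879, 866, 572, 435

item=A: override_val=NULL, env_val=NULL, → literal 572 → 572
item=B: override_val=211 → 211
item=C: override_val=618 → 618
item=E: override_val=873 → 873
item=G: override_val=854 → 854
item=H: override_val=NULL, env_val=52 → 52
item=J: override_val=NULL, env_val=882 → 882
item=L: override_val=349 → 349
item=M: override_val=810 → 810
item=N: override_val=NULL, env_val=371 → 371
item=R: override_val=NULL, env_val=879 → 879
item=S: override_val=NULL, env_val=866 → 866
item=X: override_val=NULL, env_val=NULL, → literal 572 → 572
item=Z: override_val=435 → 435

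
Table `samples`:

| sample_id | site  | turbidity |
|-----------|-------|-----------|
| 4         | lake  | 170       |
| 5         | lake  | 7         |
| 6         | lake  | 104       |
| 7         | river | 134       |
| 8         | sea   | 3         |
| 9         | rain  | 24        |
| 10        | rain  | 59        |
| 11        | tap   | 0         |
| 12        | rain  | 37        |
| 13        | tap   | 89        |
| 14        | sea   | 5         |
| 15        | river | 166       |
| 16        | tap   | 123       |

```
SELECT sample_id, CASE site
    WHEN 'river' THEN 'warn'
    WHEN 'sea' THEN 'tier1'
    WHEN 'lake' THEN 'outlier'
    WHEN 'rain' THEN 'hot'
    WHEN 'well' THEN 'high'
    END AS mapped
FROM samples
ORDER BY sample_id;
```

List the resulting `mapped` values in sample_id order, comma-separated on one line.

sample_id=4: site='lake' → outlier
sample_id=5: site='lake' → outlier
sample_id=6: site='lake' → outlier
sample_id=7: site='river' → warn
sample_id=8: site='sea' → tier1
sample_id=9: site='rain' → hot
sample_id=10: site='rain' → hot
sample_id=11: (no match → NULL) → NULL
sample_id=12: site='rain' → hot
sample_id=13: (no match → NULL) → NULL
sample_id=14: site='sea' → tier1
sample_id=15: site='river' → warn
sample_id=16: (no match → NULL) → NULL

outlier, outlier, outlier, warn, tier1, hot, hot, NULL, hot, NULL, tier1, warn, NULL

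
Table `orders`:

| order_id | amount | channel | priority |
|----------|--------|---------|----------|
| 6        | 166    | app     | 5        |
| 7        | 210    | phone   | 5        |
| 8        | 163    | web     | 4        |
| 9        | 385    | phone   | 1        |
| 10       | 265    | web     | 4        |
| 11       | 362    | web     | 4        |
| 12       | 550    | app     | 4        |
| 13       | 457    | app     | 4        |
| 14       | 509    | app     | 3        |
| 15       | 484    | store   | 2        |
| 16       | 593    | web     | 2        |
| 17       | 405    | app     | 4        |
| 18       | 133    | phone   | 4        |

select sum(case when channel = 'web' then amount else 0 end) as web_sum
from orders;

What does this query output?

1383

order_id=6: ✗
order_id=7: ✗
order_id=8: ✓ → 163
order_id=9: ✗
order_id=10: ✓ → 265
order_id=11: ✓ → 362
order_id=12: ✗
order_id=13: ✗
order_id=14: ✗
order_id=15: ✗
order_id=16: ✓ → 593
order_id=17: ✗
order_id=18: ✗
web_sum = 163 + 265 + 362 + 593 = 1383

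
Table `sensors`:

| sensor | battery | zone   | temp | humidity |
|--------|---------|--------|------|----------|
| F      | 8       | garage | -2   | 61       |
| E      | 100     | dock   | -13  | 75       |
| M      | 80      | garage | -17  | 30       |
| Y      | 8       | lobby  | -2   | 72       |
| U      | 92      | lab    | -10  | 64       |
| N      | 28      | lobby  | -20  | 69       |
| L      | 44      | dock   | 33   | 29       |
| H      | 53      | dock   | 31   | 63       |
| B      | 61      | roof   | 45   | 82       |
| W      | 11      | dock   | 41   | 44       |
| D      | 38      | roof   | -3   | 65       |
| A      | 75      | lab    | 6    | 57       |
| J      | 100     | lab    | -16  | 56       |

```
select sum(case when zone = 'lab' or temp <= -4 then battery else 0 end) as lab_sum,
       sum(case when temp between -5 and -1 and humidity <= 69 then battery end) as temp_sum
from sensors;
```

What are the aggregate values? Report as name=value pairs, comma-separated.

lab_sum=475, temp_sum=46

[lab_sum: zone = 'lab' or temp <= -4]
sensor=F: ✗
sensor=E: ✓ → 100
sensor=M: ✓ → 80
sensor=Y: ✗
sensor=U: ✓ → 92
sensor=N: ✓ → 28
sensor=L: ✗
sensor=H: ✗
sensor=B: ✗
sensor=W: ✗
sensor=D: ✗
sensor=A: ✓ → 75
sensor=J: ✓ → 100
lab_sum = 100 + 80 + 92 + 28 + 75 + 100 = 475
—
[temp_sum: temp between -5 and -1 and humidity <= 69]
sensor=F: ✓ → 8
sensor=E: ✗
sensor=M: ✗
sensor=Y: ✗
sensor=U: ✗
sensor=N: ✗
sensor=L: ✗
sensor=H: ✗
sensor=B: ✗
sensor=W: ✗
sensor=D: ✓ → 38
sensor=A: ✗
sensor=J: ✗
temp_sum = 8 + 38 = 46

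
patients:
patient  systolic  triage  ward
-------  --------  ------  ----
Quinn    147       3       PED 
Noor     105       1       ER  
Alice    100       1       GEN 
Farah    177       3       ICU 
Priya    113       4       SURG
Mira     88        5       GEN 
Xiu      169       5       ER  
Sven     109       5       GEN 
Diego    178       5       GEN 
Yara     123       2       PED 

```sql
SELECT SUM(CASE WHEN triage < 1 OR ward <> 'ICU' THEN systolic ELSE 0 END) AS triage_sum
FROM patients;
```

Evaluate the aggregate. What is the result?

patient=Quinn: ✓ → 147
patient=Noor: ✓ → 105
patient=Alice: ✓ → 100
patient=Farah: ✗
patient=Priya: ✓ → 113
patient=Mira: ✓ → 88
patient=Xiu: ✓ → 169
patient=Sven: ✓ → 109
patient=Diego: ✓ → 178
patient=Yara: ✓ → 123
triage_sum = 147 + 105 + 100 + 113 + 88 + 169 + 109 + 178 + 123 = 1132

1132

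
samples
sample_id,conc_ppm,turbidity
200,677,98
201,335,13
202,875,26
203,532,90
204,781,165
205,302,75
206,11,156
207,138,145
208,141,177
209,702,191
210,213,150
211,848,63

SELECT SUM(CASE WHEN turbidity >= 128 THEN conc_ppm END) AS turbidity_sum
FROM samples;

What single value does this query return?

sample_id=200: ✗
sample_id=201: ✗
sample_id=202: ✗
sample_id=203: ✗
sample_id=204: ✓ → 781
sample_id=205: ✗
sample_id=206: ✓ → 11
sample_id=207: ✓ → 138
sample_id=208: ✓ → 141
sample_id=209: ✓ → 702
sample_id=210: ✓ → 213
sample_id=211: ✗
turbidity_sum = 781 + 11 + 138 + 141 + 702 + 213 = 1986

1986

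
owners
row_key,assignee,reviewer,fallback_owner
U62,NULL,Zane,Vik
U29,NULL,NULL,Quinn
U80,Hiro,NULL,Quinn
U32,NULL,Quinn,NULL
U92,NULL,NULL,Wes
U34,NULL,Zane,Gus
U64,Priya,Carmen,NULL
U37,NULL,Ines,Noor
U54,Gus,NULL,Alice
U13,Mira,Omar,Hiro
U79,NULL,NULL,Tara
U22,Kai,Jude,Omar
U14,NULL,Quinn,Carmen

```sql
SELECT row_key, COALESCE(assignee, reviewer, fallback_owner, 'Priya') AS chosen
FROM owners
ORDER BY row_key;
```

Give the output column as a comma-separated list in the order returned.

row_key=U13: assignee=Mira → Mira
row_key=U14: assignee=NULL, reviewer=Quinn → Quinn
row_key=U22: assignee=Kai → Kai
row_key=U29: assignee=NULL, reviewer=NULL, fallback_owner=Quinn → Quinn
row_key=U32: assignee=NULL, reviewer=Quinn → Quinn
row_key=U34: assignee=NULL, reviewer=Zane → Zane
row_key=U37: assignee=NULL, reviewer=Ines → Ines
row_key=U54: assignee=Gus → Gus
row_key=U62: assignee=NULL, reviewer=Zane → Zane
row_key=U64: assignee=Priya → Priya
row_key=U79: assignee=NULL, reviewer=NULL, fallback_owner=Tara → Tara
row_key=U80: assignee=Hiro → Hiro
row_key=U92: assignee=NULL, reviewer=NULL, fallback_owner=Wes → Wes

Mira, Quinn, Kai, Quinn, Quinn, Zane, Ines, Gus, Zane, Priya, Tara, Hiro, Wes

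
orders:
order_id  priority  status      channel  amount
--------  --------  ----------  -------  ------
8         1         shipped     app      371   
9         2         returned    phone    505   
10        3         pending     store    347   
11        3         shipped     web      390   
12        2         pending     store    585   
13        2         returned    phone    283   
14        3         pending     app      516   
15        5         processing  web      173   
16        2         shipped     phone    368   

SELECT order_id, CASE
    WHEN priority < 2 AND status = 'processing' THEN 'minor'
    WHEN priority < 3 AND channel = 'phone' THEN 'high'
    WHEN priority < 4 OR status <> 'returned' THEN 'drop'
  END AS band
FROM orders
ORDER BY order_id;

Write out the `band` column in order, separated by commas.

drop, high, drop, drop, drop, high, drop, drop, high

order_id=8: priority < 4 OR status <> 'returned' → drop
order_id=9: priority < 3 AND channel = 'phone' → high
order_id=10: priority < 4 OR status <> 'returned' → drop
order_id=11: priority < 4 OR status <> 'returned' → drop
order_id=12: priority < 4 OR status <> 'returned' → drop
order_id=13: priority < 3 AND channel = 'phone' → high
order_id=14: priority < 4 OR status <> 'returned' → drop
order_id=15: priority < 4 OR status <> 'returned' → drop
order_id=16: priority < 3 AND channel = 'phone' → high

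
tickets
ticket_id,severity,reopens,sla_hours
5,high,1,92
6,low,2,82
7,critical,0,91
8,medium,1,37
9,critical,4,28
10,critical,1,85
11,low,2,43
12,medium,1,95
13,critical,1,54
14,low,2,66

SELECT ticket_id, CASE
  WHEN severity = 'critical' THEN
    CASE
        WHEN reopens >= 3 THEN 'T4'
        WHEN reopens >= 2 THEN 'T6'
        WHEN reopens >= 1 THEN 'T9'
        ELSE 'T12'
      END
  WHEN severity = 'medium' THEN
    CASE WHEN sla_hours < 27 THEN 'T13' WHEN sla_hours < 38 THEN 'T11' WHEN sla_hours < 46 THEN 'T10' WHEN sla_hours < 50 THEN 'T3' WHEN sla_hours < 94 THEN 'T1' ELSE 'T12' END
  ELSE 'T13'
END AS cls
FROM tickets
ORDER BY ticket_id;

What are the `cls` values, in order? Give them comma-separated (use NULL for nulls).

ticket_id=5: severity='high' → outer ELSE → T13
ticket_id=6: severity='low' → outer ELSE → T13
ticket_id=7: severity='critical' → inner[ELSE] → T12
ticket_id=8: severity='medium' → inner[sla_hours < 38] → T11
ticket_id=9: severity='critical' → inner[reopens >= 3] → T4
ticket_id=10: severity='critical' → inner[reopens >= 1] → T9
ticket_id=11: severity='low' → outer ELSE → T13
ticket_id=12: severity='medium' → inner[ELSE] → T12
ticket_id=13: severity='critical' → inner[reopens >= 1] → T9
ticket_id=14: severity='low' → outer ELSE → T13

T13, T13, T12, T11, T4, T9, T13, T12, T9, T13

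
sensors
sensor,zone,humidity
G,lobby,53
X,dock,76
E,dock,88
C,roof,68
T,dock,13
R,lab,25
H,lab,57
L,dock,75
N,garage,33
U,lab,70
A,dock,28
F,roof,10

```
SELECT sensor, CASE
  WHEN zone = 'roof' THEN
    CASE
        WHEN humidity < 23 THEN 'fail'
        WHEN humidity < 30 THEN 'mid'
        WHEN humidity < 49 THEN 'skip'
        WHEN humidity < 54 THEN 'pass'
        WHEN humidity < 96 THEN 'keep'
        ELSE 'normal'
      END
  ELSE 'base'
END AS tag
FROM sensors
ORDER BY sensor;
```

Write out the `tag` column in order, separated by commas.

sensor=A: zone='dock' → outer ELSE → base
sensor=C: zone='roof' → inner[humidity < 96] → keep
sensor=E: zone='dock' → outer ELSE → base
sensor=F: zone='roof' → inner[humidity < 23] → fail
sensor=G: zone='lobby' → outer ELSE → base
sensor=H: zone='lab' → outer ELSE → base
sensor=L: zone='dock' → outer ELSE → base
sensor=N: zone='garage' → outer ELSE → base
sensor=R: zone='lab' → outer ELSE → base
sensor=T: zone='dock' → outer ELSE → base
sensor=U: zone='lab' → outer ELSE → base
sensor=X: zone='dock' → outer ELSE → base

base, keep, base, fail, base, base, base, base, base, base, base, base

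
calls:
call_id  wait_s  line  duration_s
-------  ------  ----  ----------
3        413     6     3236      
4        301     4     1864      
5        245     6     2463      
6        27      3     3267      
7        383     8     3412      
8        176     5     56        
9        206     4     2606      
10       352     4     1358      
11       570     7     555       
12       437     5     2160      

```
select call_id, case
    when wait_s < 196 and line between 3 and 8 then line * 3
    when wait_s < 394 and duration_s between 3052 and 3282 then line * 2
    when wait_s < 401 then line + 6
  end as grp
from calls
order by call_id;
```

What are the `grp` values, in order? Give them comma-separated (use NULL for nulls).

NULL, 10, 12, 9, 14, 15, 10, 10, NULL, NULL

call_id=3: (no match → NULL) → NULL
call_id=4: wait_s < 401 → 10
call_id=5: wait_s < 401 → 12
call_id=6: wait_s < 196 and line between 3 and 8 → 9
call_id=7: wait_s < 401 → 14
call_id=8: wait_s < 196 and line between 3 and 8 → 15
call_id=9: wait_s < 401 → 10
call_id=10: wait_s < 401 → 10
call_id=11: (no match → NULL) → NULL
call_id=12: (no match → NULL) → NULL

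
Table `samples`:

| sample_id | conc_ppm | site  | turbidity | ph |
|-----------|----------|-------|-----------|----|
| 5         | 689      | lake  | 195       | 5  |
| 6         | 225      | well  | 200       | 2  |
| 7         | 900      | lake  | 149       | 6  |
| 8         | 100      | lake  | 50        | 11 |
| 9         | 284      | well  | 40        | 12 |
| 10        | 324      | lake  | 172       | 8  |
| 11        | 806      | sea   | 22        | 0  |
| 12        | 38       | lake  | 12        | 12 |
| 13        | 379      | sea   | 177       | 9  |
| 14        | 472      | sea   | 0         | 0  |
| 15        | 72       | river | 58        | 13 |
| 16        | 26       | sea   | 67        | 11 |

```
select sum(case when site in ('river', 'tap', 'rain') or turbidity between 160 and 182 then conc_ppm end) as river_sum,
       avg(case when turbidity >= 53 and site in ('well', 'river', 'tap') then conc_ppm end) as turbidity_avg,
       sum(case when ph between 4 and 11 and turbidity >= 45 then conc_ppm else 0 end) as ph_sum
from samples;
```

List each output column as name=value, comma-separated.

[river_sum: site in ('river', 'tap', 'rain') or turbidity between 160 and 182]
sample_id=5: ✗
sample_id=6: ✗
sample_id=7: ✗
sample_id=8: ✗
sample_id=9: ✗
sample_id=10: ✓ → 324
sample_id=11: ✗
sample_id=12: ✗
sample_id=13: ✓ → 379
sample_id=14: ✗
sample_id=15: ✓ → 72
sample_id=16: ✗
river_sum = 324 + 379 + 72 = 775
—
[turbidity_avg: turbidity >= 53 and site in ('well', 'river', 'tap')]
sample_id=5: ✗
sample_id=6: ✓ → 225
sample_id=7: ✗
sample_id=8: ✗
sample_id=9: ✗
sample_id=10: ✗
sample_id=11: ✗
sample_id=12: ✗
sample_id=13: ✗
sample_id=14: ✗
sample_id=15: ✓ → 72
sample_id=16: ✗
turbidity_avg = (225 + 72) / 2 = 148.5
—
[ph_sum: ph between 4 and 11 and turbidity >= 45]
sample_id=5: ✓ → 689
sample_id=6: ✗
sample_id=7: ✓ → 900
sample_id=8: ✓ → 100
sample_id=9: ✗
sample_id=10: ✓ → 324
sample_id=11: ✗
sample_id=12: ✗
sample_id=13: ✓ → 379
sample_id=14: ✗
sample_id=15: ✗
sample_id=16: ✓ → 26
ph_sum = 689 + 900 + 100 + 324 + 379 + 26 = 2418

river_sum=775, turbidity_avg=148.5, ph_sum=2418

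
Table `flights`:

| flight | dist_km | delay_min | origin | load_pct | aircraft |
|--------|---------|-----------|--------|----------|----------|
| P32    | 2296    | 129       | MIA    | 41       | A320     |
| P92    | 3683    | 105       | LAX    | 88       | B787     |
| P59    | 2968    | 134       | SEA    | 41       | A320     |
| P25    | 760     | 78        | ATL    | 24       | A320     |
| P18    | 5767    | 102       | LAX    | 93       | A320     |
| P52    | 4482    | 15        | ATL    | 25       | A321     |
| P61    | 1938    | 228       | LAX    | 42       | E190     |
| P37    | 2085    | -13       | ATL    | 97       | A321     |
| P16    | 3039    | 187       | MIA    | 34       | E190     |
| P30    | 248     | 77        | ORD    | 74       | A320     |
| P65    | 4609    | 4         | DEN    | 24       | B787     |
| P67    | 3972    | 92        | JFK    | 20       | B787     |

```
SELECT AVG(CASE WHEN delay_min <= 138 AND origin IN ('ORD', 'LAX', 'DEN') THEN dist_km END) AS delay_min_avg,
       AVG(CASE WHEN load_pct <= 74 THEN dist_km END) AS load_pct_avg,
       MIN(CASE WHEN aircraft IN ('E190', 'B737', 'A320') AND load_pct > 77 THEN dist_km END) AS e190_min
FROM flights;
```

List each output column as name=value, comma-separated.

[delay_min_avg: delay_min <= 138 AND origin IN ('ORD', 'LAX', 'DEN')]
flight=P32: ✗
flight=P92: ✓ → 3683
flight=P59: ✗
flight=P25: ✗
flight=P18: ✓ → 5767
flight=P52: ✗
flight=P61: ✗
flight=P37: ✗
flight=P16: ✗
flight=P30: ✓ → 248
flight=P65: ✓ → 4609
flight=P67: ✗
delay_min_avg = (3683 + 5767 + 248 + 4609) / 4 = 3576.75
—
[load_pct_avg: load_pct <= 74]
flight=P32: ✓ → 2296
flight=P92: ✗
flight=P59: ✓ → 2968
flight=P25: ✓ → 760
flight=P18: ✗
flight=P52: ✓ → 4482
flight=P61: ✓ → 1938
flight=P37: ✗
flight=P16: ✓ → 3039
flight=P30: ✓ → 248
flight=P65: ✓ → 4609
flight=P67: ✓ → 3972
load_pct_avg = (2296 + 2968 + 760 + 4482 + 1938 + 3039 + 248 + 4609 + 3972) / 9 = 2701.3333333333
—
[e190_min: aircraft IN ('E190', 'B737', 'A320') AND load_pct > 77]
flight=P32: ✗
flight=P92: ✗
flight=P59: ✗
flight=P25: ✗
flight=P18: ✓ → 5767
flight=P52: ✗
flight=P61: ✗
flight=P37: ✗
flight=P16: ✗
flight=P30: ✗
flight=P65: ✗
flight=P67: ✗
e190_min = MIN(5767) = 5767

delay_min_avg=3576.75, load_pct_avg=2701.3333333333, e190_min=5767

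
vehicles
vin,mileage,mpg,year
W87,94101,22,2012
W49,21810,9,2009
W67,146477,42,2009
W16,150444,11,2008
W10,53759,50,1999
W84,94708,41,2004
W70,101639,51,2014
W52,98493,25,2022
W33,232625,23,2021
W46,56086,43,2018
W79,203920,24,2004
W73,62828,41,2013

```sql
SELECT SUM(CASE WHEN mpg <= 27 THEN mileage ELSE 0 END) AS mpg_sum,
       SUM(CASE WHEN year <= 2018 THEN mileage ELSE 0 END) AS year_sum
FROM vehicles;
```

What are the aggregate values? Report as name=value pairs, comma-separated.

[mpg_sum: mpg <= 27]
vin=W87: ✓ → 94101
vin=W49: ✓ → 21810
vin=W67: ✗
vin=W16: ✓ → 150444
vin=W10: ✗
vin=W84: ✗
vin=W70: ✗
vin=W52: ✓ → 98493
vin=W33: ✓ → 232625
vin=W46: ✗
vin=W79: ✓ → 203920
vin=W73: ✗
mpg_sum = 94101 + 21810 + 150444 + 98493 + 232625 + 203920 = 801393
—
[year_sum: year <= 2018]
vin=W87: ✓ → 94101
vin=W49: ✓ → 21810
vin=W67: ✓ → 146477
vin=W16: ✓ → 150444
vin=W10: ✓ → 53759
vin=W84: ✓ → 94708
vin=W70: ✓ → 101639
vin=W52: ✗
vin=W33: ✗
vin=W46: ✓ → 56086
vin=W79: ✓ → 203920
vin=W73: ✓ → 62828
year_sum = 94101 + 21810 + 146477 + 150444 + 53759 + 94708 + 101639 + 56086 + 203920 + 62828 = 985772

mpg_sum=801393, year_sum=985772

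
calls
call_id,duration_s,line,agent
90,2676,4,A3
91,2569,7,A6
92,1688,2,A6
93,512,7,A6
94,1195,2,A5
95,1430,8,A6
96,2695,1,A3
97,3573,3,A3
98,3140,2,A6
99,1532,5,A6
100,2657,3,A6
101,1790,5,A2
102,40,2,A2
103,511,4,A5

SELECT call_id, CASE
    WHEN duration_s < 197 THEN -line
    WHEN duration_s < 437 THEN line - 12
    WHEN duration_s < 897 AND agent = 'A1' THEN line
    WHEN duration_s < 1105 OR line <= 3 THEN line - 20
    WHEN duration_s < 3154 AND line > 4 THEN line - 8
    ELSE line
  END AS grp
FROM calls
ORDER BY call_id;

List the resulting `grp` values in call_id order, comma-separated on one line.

call_id=90: ELSE → 4
call_id=91: duration_s < 3154 AND line > 4 → -1
call_id=92: duration_s < 1105 OR line <= 3 → -18
call_id=93: duration_s < 1105 OR line <= 3 → -13
call_id=94: duration_s < 1105 OR line <= 3 → -18
call_id=95: duration_s < 3154 AND line > 4 → 0
call_id=96: duration_s < 1105 OR line <= 3 → -19
call_id=97: duration_s < 1105 OR line <= 3 → -17
call_id=98: duration_s < 1105 OR line <= 3 → -18
call_id=99: duration_s < 3154 AND line > 4 → -3
call_id=100: duration_s < 1105 OR line <= 3 → -17
call_id=101: duration_s < 3154 AND line > 4 → -3
call_id=102: duration_s < 197 → -2
call_id=103: duration_s < 1105 OR line <= 3 → -16

4, -1, -18, -13, -18, 0, -19, -17, -18, -3, -17, -3, -2, -16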